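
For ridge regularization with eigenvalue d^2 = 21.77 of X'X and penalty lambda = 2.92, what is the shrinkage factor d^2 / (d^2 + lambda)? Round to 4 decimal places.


d^2 + lambda = 21.77 + 2.92 = 24.6900.
Shrinkage factor = 21.77/24.6900 = 0.8817.

0.8817


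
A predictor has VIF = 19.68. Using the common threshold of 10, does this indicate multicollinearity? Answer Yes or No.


The threshold is 10.
VIF = 19.68 is >= 10.
Multicollinearity indication: Yes.

Yes


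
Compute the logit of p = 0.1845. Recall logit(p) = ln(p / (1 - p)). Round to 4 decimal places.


Compute the odds: 0.1845/0.8155 = 0.2262.
Take the natural log: ln(0.2262) = -1.4862.

-1.4862


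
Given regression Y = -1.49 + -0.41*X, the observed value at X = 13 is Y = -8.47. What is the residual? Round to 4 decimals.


Fitted value at X = 13 is yhat = -1.49 + -0.41*13 = -6.8200.
Residual = -8.47 - -6.8200 = -1.6500.

-1.6500


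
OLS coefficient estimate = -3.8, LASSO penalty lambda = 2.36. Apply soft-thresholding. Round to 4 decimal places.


Check: |-3.8| = 3.8 vs lambda = 2.36.
Since |beta| > lambda, coefficient = sign(beta)*(|beta| - lambda) = -1.4400.
Soft-thresholded coefficient = -1.4400.

-1.4400


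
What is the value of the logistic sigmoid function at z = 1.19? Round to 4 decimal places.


First, exp(-1.1900) = 0.3042.
Then sigma(z) = 1/(1 + 0.3042) = 0.7667.

0.7667


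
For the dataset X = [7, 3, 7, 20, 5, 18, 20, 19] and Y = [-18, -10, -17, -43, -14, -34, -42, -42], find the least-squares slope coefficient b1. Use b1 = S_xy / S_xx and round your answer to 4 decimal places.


The sample means are xbar = 12.3750 and ybar = -27.5000.
Compute S_xx = 391.8750 and S_xy = -732.5000.
Slope b1 = S_xy / S_xx = -732.5000 / 391.8750 = -1.8692.

-1.8692


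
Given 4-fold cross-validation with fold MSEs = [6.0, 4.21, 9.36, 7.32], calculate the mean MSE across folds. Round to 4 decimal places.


Total MSE across folds = 26.8900.
CV-MSE = 26.8900/4 = 6.7225.

6.7225


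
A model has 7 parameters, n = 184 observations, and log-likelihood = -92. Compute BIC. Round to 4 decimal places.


k * ln(n) = 7 * ln(184) = 7 * 5.214936 = 36.504552.
-2 * loglik = -2 * (-92) = 184.
BIC = 36.504552 + 184 = 220.504552, which rounds to 220.5046.

220.5046


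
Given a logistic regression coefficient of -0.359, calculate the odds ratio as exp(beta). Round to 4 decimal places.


exp(-0.359) = 0.6984.
So the odds ratio is 0.6984.

0.6984


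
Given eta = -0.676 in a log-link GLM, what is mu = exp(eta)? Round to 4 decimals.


mu = exp(eta) = exp(-0.676).
= 0.5086.

0.5086


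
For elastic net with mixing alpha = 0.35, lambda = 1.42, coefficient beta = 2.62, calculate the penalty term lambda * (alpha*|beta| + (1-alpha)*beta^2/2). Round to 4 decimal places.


L1 component = 0.35 * |2.62| = 0.9170.
L2 component = 0.65 * 2.62^2 / 2 = 2.2309.
Penalty = 1.42 * (0.9170 + 2.2309) = 1.42 * 3.1479 = 4.4701.

4.4701


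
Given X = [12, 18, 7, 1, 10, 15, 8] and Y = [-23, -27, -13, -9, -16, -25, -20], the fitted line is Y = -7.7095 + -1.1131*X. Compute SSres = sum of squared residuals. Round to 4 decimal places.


Compute predicted values, then residuals = yi - yhat_i.
Residuals: [-1.9333, 0.7453, 2.5012, -0.1774, 2.8405, -0.5940, -3.3857].
SSres = sum(residual^2) = 30.4648.

30.4648


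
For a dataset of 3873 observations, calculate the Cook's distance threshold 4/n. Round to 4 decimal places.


Using the rule of thumb:
Threshold = 4 / 3873 = 0.0010.

0.0010


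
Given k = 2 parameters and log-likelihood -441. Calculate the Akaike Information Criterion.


Compute:
2k = 2*2 = 4.
-2*loglik = -2*(-441) = 882.
AIC = 4 + 882 = 886.

886


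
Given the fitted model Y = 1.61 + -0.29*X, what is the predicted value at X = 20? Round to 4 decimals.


Predicted value:
Y = 1.61 + (-0.29)(20) = 1.61 + -5.8000 = -4.1900.

-4.1900


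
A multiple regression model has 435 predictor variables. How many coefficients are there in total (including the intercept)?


Each predictor gets one coefficient, plus one intercept.
Total parameters = 435 + 1 = 436.

436


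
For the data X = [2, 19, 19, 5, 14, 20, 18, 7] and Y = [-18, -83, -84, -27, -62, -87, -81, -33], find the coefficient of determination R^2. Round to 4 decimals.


Fit the OLS line: b0 = -7.5870, b1 = -3.9837.
SSres = 17.7772.
SStot = 5857.8750.
R^2 = 1 - 17.7772/5857.8750 = 0.9970.

0.9970


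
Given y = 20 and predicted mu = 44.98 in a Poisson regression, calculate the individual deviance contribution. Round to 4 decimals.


y/mu = 20/44.98 = 0.444642 (approx.), and ln(20/44.98) = -0.810486.
y * ln(y/mu) = 20 * -0.810486 = -16.209720.
y - mu = -24.98.
D = 2 * (-16.209720 - -24.98) = 17.540560, which rounds to 17.5406.

17.5406


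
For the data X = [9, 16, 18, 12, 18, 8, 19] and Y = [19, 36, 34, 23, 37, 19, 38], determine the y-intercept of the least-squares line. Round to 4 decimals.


Compute b1 = 1.8508 from the OLS formula.
With xbar = 14.2857 and ybar = 29.4286, the intercept is:
b0 = 29.4286 - 1.8508 * 14.2857 = 2.9886.

2.9886


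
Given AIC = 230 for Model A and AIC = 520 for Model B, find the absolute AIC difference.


|AIC_A - AIC_B| = |230 - 520| = 290.
Model A is preferred (lower AIC).

290


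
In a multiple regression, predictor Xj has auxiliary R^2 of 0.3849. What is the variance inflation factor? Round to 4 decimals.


Denominator: 1 - 0.3849 = 0.6151.
VIF = 1 / 0.6151 = 1.6258.

1.6258


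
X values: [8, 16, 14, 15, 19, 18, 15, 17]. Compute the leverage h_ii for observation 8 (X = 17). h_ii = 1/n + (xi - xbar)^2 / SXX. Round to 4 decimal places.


Compute xbar = 15.2500 with n = 8 observations.
SXX = 79.5000.
Leverage = 1/8 + (17 - 15.2500)^2/79.5000 = 0.1635.

0.1635


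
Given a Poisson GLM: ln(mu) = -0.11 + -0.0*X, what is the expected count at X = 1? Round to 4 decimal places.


Compute eta = -0.11 + -0.0 * 1 = -0.1100.
Apply inverse link: mu = e^-0.1100 = 0.8958.

0.8958


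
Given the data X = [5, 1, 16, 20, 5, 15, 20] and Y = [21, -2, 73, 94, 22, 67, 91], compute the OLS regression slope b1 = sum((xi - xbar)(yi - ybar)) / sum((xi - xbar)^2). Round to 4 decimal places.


Calculate xbar = 11.7143, ybar = 52.2857.
S_xx = 371.4286, S_xy = 1798.5714.
Using b1 = S_xy / S_xx = 1798.5714 / 371.4286, we get b1 = 4.8423.

4.8423


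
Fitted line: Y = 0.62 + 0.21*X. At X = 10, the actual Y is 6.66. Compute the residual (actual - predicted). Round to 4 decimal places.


Compute yhat = 0.62 + (0.21)(10) = 2.7200.
Residual = actual - predicted = 6.66 - 2.7200 = 3.9400.

3.9400


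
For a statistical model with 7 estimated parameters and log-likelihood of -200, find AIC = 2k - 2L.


AIC = 2*7 - 2*(-200).
= 14 + 400 = 414.

414


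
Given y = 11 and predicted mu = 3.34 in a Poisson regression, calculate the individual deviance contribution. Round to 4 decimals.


y/mu = 11/3.34 = 3.293413 (approx.), and ln(11/3.34) = 1.191924.
y * ln(y/mu) = 11 * 1.191924 = 13.111164.
y - mu = 7.66.
D = 2 * (13.111164 - 7.66) = 10.902328, which rounds to 10.9023.

10.9023


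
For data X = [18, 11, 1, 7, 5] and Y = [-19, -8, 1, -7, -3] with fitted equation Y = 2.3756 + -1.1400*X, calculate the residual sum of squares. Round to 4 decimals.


For each point, residual = actual - predicted.
Residuals: [-0.8556, 2.1644, -0.2356, -1.3956, 0.3244].
Sum of squared residuals = 7.5251.

7.5251


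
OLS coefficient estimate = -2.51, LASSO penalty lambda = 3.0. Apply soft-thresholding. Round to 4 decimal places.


Check: |-2.51| = 2.51 vs lambda = 3.0.
Since |beta| <= lambda, the coefficient is set to 0.
Soft-thresholded coefficient = 0.0000.

0.0000


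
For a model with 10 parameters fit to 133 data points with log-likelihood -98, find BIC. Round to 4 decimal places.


ln(133) = 4.890349.
k * ln(n) = 10 * 4.890349 = 48.903490.
-2L = 196.
BIC = 48.903490 + 196 = 244.903490, which rounds to 244.9035.

244.9035


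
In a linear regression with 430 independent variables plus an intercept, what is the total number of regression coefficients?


Total coefficients = number of predictors + 1 (for the intercept).
= 430 + 1 = 431.

431


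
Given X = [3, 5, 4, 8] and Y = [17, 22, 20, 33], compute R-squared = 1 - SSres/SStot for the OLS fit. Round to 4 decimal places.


After computing the OLS fit (b0=6.9286, b1=3.2143):
SSres = 1.3571, SStot = 146.0000.
R^2 = 1 - 1.3571/146.0000 = 0.9907.

0.9907


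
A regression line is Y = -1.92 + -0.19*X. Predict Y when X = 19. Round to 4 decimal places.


Predicted value:
Y = -1.92 + (-0.19)(19) = -1.92 + -3.6100 = -5.5300.

-5.5300


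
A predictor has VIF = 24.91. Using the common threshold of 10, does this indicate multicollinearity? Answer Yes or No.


The threshold is 10.
VIF = 24.91 is >= 10.
Multicollinearity indication: Yes.

Yes


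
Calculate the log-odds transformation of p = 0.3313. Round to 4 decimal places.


The odds are p/(1-p) = 0.3313 / 0.6687 = 0.4954.
logit(p) = ln(0.4954) = -0.7023.

-0.7023


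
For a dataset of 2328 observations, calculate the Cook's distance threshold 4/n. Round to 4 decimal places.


The threshold is 4/n.
4/2328 = 0.0017.

0.0017


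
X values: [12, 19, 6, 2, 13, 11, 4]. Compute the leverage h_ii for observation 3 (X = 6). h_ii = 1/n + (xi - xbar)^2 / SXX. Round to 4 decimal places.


Compute xbar = 9.5714 with n = 7 observations.
SXX = 209.7143.
Leverage = 1/7 + (6 - 9.5714)^2/209.7143 = 0.2037.

0.2037


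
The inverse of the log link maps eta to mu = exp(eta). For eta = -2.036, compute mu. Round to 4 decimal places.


The inverse log link gives:
mu = exp(-2.036) = 0.1305.

0.1305


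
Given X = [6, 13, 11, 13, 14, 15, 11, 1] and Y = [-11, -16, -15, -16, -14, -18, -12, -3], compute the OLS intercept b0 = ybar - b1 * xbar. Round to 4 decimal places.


Compute b1 = -0.9327 from the OLS formula.
With xbar = 10.5000 and ybar = -13.1250, the intercept is:
b0 = -13.1250 - -0.9327 * 10.5000 = -3.3317.

-3.3317


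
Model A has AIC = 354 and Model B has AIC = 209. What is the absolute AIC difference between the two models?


|AIC_A - AIC_B| = |354 - 209| = 145.
Model B is preferred (lower AIC).

145


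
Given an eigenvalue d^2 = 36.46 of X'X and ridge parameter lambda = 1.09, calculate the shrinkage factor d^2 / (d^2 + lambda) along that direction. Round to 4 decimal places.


Denominator = d^2 + lambda = 36.46 + 1.09 = 37.5500.
Shrinkage = 36.46 / 37.5500 = 0.9710.

0.9710


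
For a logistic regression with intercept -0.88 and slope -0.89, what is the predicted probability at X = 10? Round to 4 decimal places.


z = -0.88 + -0.89 * 10 = -9.7800.
Sigmoid: P = 1 / (1 + exp(9.7800)) = 0.0001.

0.0001


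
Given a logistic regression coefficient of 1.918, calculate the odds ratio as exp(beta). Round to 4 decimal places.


Odds ratio = exp(beta) = exp(1.918).
= 6.8073.

6.8073


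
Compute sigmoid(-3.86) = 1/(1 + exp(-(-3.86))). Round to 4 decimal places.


First, exp(3.8600) = 47.4654.
Then sigma(z) = 1/(1 + 47.4654) = 0.0206.

0.0206


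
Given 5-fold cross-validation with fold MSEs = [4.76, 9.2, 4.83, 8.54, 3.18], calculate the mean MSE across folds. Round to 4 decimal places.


Add all fold MSEs: 30.5100.
Divide by k = 5: 30.5100/5 = 6.1020.

6.1020


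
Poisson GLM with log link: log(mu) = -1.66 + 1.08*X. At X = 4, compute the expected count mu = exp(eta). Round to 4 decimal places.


Linear predictor: eta = -1.66 + (1.08)(4) = 2.6600.
Expected count: mu = exp(2.6600) = 14.2963.

14.2963


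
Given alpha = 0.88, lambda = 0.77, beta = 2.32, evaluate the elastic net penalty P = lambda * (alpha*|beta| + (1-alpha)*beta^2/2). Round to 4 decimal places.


Compute:
L1 = 0.88 * 2.32 = 2.0416.
L2 = 0.12 * 2.32^2 / 2 = 0.3229.
Penalty = 0.77 * (2.0416 + 0.3229) = 1.8207.

1.8207


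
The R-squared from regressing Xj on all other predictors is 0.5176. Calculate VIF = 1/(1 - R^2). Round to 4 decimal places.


VIF = 1 / (1 - 0.5176).
= 1 / 0.4824 = 2.0730.

2.0730


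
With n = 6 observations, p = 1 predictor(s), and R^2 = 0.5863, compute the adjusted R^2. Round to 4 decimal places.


Plug in: Adj R^2 = 1 - (1 - 0.5863) * 5/4.
= 1 - 0.4137 * 5/4
= 1 - 2.0685 / 4
= 1 - 0.5171 = 0.4829.

0.4829


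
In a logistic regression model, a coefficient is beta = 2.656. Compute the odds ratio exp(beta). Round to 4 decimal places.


The odds ratio is computed as:
OR = e^(2.656) = 14.2392.

14.2392


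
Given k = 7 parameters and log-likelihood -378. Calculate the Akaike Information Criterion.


AIC = 2k - 2*loglik = 2(7) - 2(-378).
= 14 + 756 = 770.

770


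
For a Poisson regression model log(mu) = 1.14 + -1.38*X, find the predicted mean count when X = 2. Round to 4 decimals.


Linear predictor: eta = 1.14 + (-1.38)(2) = -1.6200.
Expected count: mu = exp(-1.6200) = 0.1979.

0.1979


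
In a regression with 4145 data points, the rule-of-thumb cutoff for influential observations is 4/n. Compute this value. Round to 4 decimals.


The threshold is 4/n.
4/4145 = 0.0010.

0.0010


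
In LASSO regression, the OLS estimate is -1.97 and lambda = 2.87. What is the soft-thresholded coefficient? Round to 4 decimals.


Check: |-1.97| = 1.97 vs lambda = 2.87.
Since |beta| <= lambda, the coefficient is set to 0.
Soft-thresholded coefficient = 0.0000.

0.0000


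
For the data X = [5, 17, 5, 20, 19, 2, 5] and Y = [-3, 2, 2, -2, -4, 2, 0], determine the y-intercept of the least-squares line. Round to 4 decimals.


The slope is b1 = -0.1406.
Sample means are xbar = 10.4286 and ybar = -0.4286.
Intercept: b0 = -0.4286 - (-0.1406)(10.4286) = 1.0381.

1.0381


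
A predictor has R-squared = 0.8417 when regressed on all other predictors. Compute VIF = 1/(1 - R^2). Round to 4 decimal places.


Using VIF = 1/(1 - R^2_j):
1 - 0.8417 = 0.1583.
VIF = 6.3171.

6.3171


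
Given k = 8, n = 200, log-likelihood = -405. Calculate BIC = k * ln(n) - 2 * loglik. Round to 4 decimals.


ln(200) = 5.298317.
k * ln(n) = 8 * 5.298317 = 42.386536.
-2L = 810.
BIC = 42.386536 + 810 = 852.386536, which rounds to 852.3865.

852.3865


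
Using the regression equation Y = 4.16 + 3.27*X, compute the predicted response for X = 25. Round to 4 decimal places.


Predicted value:
Y = 4.16 + (3.27)(25) = 4.16 + 81.7500 = 85.9100.

85.9100


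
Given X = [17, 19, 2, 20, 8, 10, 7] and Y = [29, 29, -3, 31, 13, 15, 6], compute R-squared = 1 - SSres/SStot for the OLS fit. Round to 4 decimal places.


Fit the OLS line: b0 = -5.1222, b1 = 1.8778.
SSres = 27.4889.
SStot = 1024.8571.
R^2 = 1 - 27.4889/1024.8571 = 0.9732.

0.9732


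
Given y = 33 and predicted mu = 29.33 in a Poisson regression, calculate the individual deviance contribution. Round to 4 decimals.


Compute y*ln(y/mu) = 33*ln(33/29.33) = 33*0.117897 = 3.890601.
y - mu = 3.67.
D = 2*(3.890601 - (3.67)) = 0.441202, which rounds to 0.4412.

0.4412


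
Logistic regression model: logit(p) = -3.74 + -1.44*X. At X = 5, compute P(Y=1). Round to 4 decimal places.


Compute z = -3.74 + (-1.44)(5) = -10.9400.
exp(-z) = 56387.3431.
P = 1/(1 + 56387.3431) = 0.0000.

0.0000


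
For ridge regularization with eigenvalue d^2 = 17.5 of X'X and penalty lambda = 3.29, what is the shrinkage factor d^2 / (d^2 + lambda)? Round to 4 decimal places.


d^2 + lambda = 17.5 + 3.29 = 20.7900.
Shrinkage factor = 17.5/20.7900 = 0.8418.

0.8418


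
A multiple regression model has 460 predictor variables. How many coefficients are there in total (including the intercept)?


Including the intercept, the model has 460 predictor coefficients + 1 intercept.
Total = 461.

461


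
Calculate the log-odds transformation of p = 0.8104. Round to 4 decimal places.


The odds are p/(1-p) = 0.8104 / 0.1896 = 4.2743.
logit(p) = ln(4.2743) = 1.4526.

1.4526


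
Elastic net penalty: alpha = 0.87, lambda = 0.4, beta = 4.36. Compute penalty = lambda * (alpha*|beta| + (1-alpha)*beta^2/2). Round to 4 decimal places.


L1 component = 0.87 * |4.36| = 3.7932.
L2 component = 0.13 * 4.36^2 / 2 = 1.2356.
Penalty = 0.4 * (3.7932 + 1.2356) = 0.4 * 5.0288 = 2.0115.

2.0115


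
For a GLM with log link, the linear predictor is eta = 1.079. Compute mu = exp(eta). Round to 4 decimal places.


mu = exp(eta) = exp(1.079).
= 2.9417.

2.9417


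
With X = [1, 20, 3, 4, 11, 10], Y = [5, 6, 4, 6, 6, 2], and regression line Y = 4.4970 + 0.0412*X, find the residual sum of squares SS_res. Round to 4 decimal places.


Predicted values from Y = 4.4970 + 0.0412*X.
Residuals: [0.4618, 0.6790, -0.6206, 1.3382, 1.0498, -2.9090].
SSres = 12.4146.

12.4146


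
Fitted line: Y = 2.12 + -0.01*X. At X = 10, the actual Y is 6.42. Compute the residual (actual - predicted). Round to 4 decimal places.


Fitted value at X = 10 is yhat = 2.12 + -0.01*10 = 2.0200.
Residual = 6.42 - 2.0200 = 4.4000.

4.4000


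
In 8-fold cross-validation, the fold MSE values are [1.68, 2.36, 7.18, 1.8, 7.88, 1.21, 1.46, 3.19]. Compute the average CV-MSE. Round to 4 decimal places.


Sum of fold MSEs = 26.7600.
Average = 26.7600 / 8 = 3.3450.

3.3450


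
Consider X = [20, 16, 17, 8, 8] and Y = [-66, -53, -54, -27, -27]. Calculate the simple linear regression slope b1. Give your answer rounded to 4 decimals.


First compute the means: xbar = 13.8000, ybar = -45.4000.
Then S_xx = sum((xi - xbar)^2) = 120.8000.
S_xy = sum((xi - xbar)(yi - ybar)) = -385.4000.
b1 = S_xy / S_xx = -385.4000 / 120.8000 = -3.1904.

-3.1904


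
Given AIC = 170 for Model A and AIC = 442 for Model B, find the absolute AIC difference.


|AIC_A - AIC_B| = |170 - 442| = 272.
Model A is preferred (lower AIC).

272


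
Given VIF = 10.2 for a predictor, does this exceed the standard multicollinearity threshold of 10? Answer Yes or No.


Check: VIF = 10.2 vs threshold = 10.
Since 10.2 >= 10, the answer is Yes.

Yes


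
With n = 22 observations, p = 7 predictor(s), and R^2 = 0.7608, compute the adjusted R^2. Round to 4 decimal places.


Adjusted R^2 = 1 - (1 - R^2) * (n-1)/(n-p-1).
(1 - R^2) = 0.2392.
(n-1)/(n-p-1) = 21/14.
(1 - R^2) * (n-1) = 0.2392 * 21 = 5.0232.
Divide by (n-p-1): 5.0232 / 14 = 0.3588.
Adj R^2 = 1 - 0.3588 = 0.6412.

0.6412


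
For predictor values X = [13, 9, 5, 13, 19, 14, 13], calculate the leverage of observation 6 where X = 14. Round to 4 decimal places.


Mean of X: xbar = 12.2857.
SXX = 113.4286.
For X = 14: h = 1/7 + (14 - 12.2857)^2/113.4286 = 0.1688.

0.1688


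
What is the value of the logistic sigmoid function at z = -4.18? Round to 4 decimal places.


exp(4.1800) = 65.3659.
1 + exp(-z) = 66.3659.
sigmoid = 1/66.3659 = 0.0151.

0.0151


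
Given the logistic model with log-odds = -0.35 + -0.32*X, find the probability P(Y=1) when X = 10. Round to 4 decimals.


Compute z = -0.35 + (-0.32)(10) = -3.5500.
exp(-z) = 34.8133.
P = 1/(1 + 34.8133) = 0.0279.

0.0279


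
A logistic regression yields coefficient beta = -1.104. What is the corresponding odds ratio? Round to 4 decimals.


The odds ratio is computed as:
OR = e^(-1.104) = 0.3315.

0.3315


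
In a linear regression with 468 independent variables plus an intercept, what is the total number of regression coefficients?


Including the intercept, the model has 468 predictor coefficients + 1 intercept.
Total = 469.

469


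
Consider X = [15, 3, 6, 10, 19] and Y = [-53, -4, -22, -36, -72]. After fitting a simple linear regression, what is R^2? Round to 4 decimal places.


The fitted line is Y = 5.5012 + -4.0473*X.
SSres = 23.6217, SStot = 2795.2000.
R^2 = 1 - SSres/SStot = 0.9915.

0.9915


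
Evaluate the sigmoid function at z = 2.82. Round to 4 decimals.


Compute exp(-2.8200) = 0.0596.
Sigmoid = 1 / (1 + 0.0596) = 1 / 1.0596 = 0.9437.

0.9437


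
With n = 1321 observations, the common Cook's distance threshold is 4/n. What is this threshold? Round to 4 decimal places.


The threshold is 4/n.
4/1321 = 0.0030.

0.0030


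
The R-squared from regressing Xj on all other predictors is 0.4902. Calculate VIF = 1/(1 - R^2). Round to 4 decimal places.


VIF = 1 / (1 - 0.4902).
= 1 / 0.5098 = 1.9616.

1.9616


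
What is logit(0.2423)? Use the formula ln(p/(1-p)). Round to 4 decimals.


Compute the odds: 0.2423/0.7577 = 0.3198.
Take the natural log: ln(0.3198) = -1.1401.

-1.1401


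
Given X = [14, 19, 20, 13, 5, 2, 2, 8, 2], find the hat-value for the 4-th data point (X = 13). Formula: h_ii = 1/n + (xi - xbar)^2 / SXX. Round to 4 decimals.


Compute xbar = 9.4444 with n = 9 observations.
SXX = 424.2222.
Leverage = 1/9 + (13 - 9.4444)^2/424.2222 = 0.1409.

0.1409


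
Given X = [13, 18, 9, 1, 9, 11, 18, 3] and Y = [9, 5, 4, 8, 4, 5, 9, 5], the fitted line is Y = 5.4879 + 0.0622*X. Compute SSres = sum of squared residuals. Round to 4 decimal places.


Compute predicted values, then residuals = yi - yhat_i.
Residuals: [2.7035, -1.6075, -2.0477, 2.4499, -2.0477, -1.1721, 2.3925, -0.6745].
SSres = sum(residual^2) = 31.8340.

31.8340


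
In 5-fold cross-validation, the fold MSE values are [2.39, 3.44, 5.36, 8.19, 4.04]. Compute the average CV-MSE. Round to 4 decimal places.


Add all fold MSEs: 23.4200.
Divide by k = 5: 23.4200/5 = 4.6840.

4.6840


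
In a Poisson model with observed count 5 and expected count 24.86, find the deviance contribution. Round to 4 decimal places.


y/mu = 5/24.86 = 0.201126 (approx.), and ln(5/24.86) = -1.603822.
y * ln(y/mu) = 5 * -1.603822 = -8.019110.
y - mu = -19.86.
D = 2 * (-8.019110 - -19.86) = 23.681780, which rounds to 23.6818.

23.6818


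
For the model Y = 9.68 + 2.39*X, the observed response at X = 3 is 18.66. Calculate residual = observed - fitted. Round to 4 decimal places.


Compute yhat = 9.68 + (2.39)(3) = 16.8500.
Residual = actual - predicted = 18.66 - 16.8500 = 1.8100.

1.8100


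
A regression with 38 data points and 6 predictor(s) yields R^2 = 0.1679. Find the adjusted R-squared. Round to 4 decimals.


Plug in: Adj R^2 = 1 - (1 - 0.1679) * 37/31.
= 1 - 0.8321 * 37/31
= 1 - 30.7877 / 31
= 1 - 0.9932 = 0.0068.

0.0068


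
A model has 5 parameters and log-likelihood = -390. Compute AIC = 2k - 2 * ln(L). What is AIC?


Compute:
2k = 2*5 = 10.
-2*loglik = -2*(-390) = 780.
AIC = 10 + 780 = 790.

790


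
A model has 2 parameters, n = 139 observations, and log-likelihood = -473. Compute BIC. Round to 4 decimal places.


ln(139) = 4.934474.
k * ln(n) = 2 * 4.934474 = 9.868948.
-2L = 946.
BIC = 9.868948 + 946 = 955.868948, which rounds to 955.8689.

955.8689


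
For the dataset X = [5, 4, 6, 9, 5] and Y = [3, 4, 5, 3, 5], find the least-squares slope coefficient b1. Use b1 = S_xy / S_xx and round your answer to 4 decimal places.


Calculate xbar = 5.8000, ybar = 4.0000.
S_xx = 14.8000, S_xy = -3.0000.
Using b1 = S_xy / S_xx = -3.0000 / 14.8000, we get b1 = -0.2027.

-0.2027


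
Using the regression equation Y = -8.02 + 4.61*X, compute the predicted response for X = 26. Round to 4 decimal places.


Predicted value:
Y = -8.02 + (4.61)(26) = -8.02 + 119.8600 = 111.8400.

111.8400


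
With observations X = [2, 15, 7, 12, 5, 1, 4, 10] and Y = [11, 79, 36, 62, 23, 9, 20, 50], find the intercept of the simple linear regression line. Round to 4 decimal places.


Compute b1 = 5.0988 from the OLS formula.
With xbar = 7.0000 and ybar = 36.2500, the intercept is:
b0 = 36.2500 - 5.0988 * 7.0000 = 0.5581.

0.5581


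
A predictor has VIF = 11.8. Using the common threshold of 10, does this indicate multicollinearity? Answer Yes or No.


Check: VIF = 11.8 vs threshold = 10.
Since 11.8 >= 10, the answer is Yes.

Yes


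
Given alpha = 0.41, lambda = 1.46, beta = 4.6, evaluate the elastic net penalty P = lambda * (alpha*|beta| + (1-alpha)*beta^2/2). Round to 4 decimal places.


L1 component = 0.41 * |4.6| = 1.8860.
L2 component = 0.59 * 4.6^2 / 2 = 6.2422.
Penalty = 1.46 * (1.8860 + 6.2422) = 1.46 * 8.1282 = 11.8672.

11.8672


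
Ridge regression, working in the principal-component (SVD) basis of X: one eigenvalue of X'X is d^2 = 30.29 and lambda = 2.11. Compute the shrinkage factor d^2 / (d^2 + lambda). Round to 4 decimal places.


d^2 + lambda = 30.29 + 2.11 = 32.4000.
Shrinkage factor = 30.29/32.4000 = 0.9349.

0.9349


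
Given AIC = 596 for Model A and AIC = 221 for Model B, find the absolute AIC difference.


Absolute difference = |596 - 221| = 375.
The model with lower AIC (B) is preferred.

375


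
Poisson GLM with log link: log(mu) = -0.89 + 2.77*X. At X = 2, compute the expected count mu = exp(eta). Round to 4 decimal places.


Linear predictor: eta = -0.89 + (2.77)(2) = 4.6500.
Expected count: mu = exp(4.6500) = 104.5850.

104.5850


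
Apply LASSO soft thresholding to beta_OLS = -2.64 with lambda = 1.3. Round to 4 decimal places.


Check: |-2.64| = 2.64 vs lambda = 1.3.
Since |beta| > lambda, coefficient = sign(beta)*(|beta| - lambda) = -1.3400.
Soft-thresholded coefficient = -1.3400.

-1.3400


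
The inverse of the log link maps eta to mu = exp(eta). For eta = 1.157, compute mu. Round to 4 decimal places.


Apply the inverse link:
mu = e^1.157 = 3.1804.

3.1804


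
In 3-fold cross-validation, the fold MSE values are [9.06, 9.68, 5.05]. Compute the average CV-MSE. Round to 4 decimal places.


Sum of fold MSEs = 23.7900.
Average = 23.7900 / 3 = 7.9300.

7.9300


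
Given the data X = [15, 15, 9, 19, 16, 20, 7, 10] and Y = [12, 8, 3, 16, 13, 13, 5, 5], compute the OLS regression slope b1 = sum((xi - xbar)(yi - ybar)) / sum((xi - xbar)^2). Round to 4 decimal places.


First compute the means: xbar = 13.8750, ybar = 9.3750.
Then S_xx = sum((xi - xbar)^2) = 156.8750.
S_xy = sum((xi - xbar)(yi - ybar)) = 143.3750.
b1 = S_xy / S_xx = 143.3750 / 156.8750 = 0.9139.

0.9139


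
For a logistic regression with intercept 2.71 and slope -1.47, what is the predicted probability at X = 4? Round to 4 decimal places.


z = 2.71 + -1.47 * 4 = -3.1700.
Sigmoid: P = 1 / (1 + exp(3.1700)) = 0.0403.

0.0403


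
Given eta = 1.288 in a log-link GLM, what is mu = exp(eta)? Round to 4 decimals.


The inverse log link gives:
mu = exp(1.288) = 3.6255.

3.6255


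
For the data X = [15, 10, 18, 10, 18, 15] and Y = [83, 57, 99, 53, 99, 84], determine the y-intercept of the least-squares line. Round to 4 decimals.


The slope is b1 = 5.5204.
Sample means are xbar = 14.3333 and ybar = 79.1667.
Intercept: b0 = 79.1667 - (5.5204)(14.3333) = 0.0408.

0.0408


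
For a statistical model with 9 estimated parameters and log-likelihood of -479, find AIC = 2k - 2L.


AIC = 2k - 2*loglik = 2(9) - 2(-479).
= 18 + 958 = 976.

976


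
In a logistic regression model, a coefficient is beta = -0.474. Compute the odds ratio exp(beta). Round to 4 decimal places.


Odds ratio = exp(beta) = exp(-0.474).
= 0.6225.

0.6225


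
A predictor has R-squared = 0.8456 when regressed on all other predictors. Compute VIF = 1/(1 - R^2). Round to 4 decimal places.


VIF = 1 / (1 - 0.8456).
= 1 / 0.1544 = 6.4767.

6.4767


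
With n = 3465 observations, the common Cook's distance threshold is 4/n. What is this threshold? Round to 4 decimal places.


Using the rule of thumb:
Threshold = 4 / 3465 = 0.0012.

0.0012


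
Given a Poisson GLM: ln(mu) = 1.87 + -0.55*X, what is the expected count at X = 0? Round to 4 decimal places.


eta = 1.87 + -0.55 * 0 = 1.8700.
mu = exp(1.8700) = 6.4883.

6.4883


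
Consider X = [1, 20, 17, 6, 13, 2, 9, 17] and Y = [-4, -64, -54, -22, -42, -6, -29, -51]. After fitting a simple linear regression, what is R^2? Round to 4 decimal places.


Fit the OLS line: b0 = -1.1848, b1 = -3.0885.
SSres = 16.0102.
SStot = 3506.0000.
R^2 = 1 - 16.0102/3506.0000 = 0.9954.

0.9954


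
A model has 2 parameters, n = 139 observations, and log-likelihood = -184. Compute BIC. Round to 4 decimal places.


Compute k*ln(n) = 2*ln(139) = 2*4.934474 = 9.868948.
Then -2*loglik = 368.
BIC = 9.868948 + 368 = 377.868948, which rounds to 377.8689.

377.8689


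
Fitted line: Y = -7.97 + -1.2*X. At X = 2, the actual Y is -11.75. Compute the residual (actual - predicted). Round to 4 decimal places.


Predicted = -7.97 + -1.2 * 2 = -10.3700.
Residual = -11.75 - -10.3700 = -1.3800.

-1.3800


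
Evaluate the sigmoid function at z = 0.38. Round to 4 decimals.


First, exp(-0.3800) = 0.6839.
Then sigma(z) = 1/(1 + 0.6839) = 0.5939.

0.5939


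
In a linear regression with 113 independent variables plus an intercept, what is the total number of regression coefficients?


Including the intercept, the model has 113 predictor coefficients + 1 intercept.
Total = 114.

114


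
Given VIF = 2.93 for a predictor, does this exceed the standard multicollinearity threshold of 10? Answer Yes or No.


Compare VIF = 2.93 to the threshold of 10.
2.93 < 10, so the answer is No.

No


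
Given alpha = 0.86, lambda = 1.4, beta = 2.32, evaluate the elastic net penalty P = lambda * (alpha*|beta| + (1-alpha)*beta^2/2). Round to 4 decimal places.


Compute:
L1 = 0.86 * 2.32 = 1.9952.
L2 = 0.14 * 2.32^2 / 2 = 0.3768.
Penalty = 1.4 * (1.9952 + 0.3768) = 3.3208.

3.3208


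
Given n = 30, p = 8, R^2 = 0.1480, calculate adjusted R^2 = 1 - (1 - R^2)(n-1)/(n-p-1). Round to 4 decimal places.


Plug in: Adj R^2 = 1 - (1 - 0.1480) * 29/21.
= 1 - 0.8520 * 29/21
= 1 - 24.7080 / 21
= 1 - 1.1766 = -0.1766.

-0.1766


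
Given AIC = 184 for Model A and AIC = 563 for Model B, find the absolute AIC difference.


Absolute difference = |184 - 563| = 379.
The model with lower AIC (A) is preferred.

379


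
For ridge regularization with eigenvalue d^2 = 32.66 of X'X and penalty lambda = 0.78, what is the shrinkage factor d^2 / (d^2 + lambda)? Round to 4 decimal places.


d^2 + lambda = 32.66 + 0.78 = 33.4400.
Shrinkage factor = 32.66/33.4400 = 0.9767.

0.9767


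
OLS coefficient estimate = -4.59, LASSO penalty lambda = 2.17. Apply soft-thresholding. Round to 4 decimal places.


Check: |-4.59| = 4.59 vs lambda = 2.17.
Since |beta| > lambda, coefficient = sign(beta)*(|beta| - lambda) = -2.4200.
Soft-thresholded coefficient = -2.4200.

-2.4200


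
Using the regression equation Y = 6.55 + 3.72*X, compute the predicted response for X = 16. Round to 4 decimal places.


Plug X = 16 into Y = 6.55 + 3.72*X:
Y = 6.55 + 59.5200 = 66.0700.

66.0700


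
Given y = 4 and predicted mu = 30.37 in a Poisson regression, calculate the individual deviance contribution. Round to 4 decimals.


y/mu = 4/30.37 = 0.131709 (approx.), and ln(4/30.37) = -2.027161.
y * ln(y/mu) = 4 * -2.027161 = -8.108644.
y - mu = -26.37.
D = 2 * (-8.108644 - -26.37) = 36.522712, which rounds to 36.5227.

36.5227


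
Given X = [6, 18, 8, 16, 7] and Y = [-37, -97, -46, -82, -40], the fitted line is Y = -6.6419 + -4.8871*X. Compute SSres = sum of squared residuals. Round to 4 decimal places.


Compute predicted values, then residuals = yi - yhat_i.
Residuals: [-1.0355, -2.3903, -0.2613, 2.8355, 0.8516].
SSres = sum(residual^2) = 15.6194.

15.6194


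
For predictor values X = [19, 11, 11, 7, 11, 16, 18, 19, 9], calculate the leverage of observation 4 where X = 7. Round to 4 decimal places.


Mean of X: xbar = 13.4444.
SXX = 168.2222.
For X = 7: h = 1/9 + (7 - 13.4444)^2/168.2222 = 0.3580.

0.3580


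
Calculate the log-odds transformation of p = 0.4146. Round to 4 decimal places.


1 - p = 0.5854.
p/(1-p) = 0.7082.
logit = ln(0.7082) = -0.3450.

-0.3450


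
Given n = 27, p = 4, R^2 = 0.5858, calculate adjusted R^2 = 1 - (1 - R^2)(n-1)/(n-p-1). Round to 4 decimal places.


Plug in: Adj R^2 = 1 - (1 - 0.5858) * 26/22.
= 1 - 0.4142 * 26/22
= 1 - 10.7692 / 22
= 1 - 0.4895 = 0.5105.

0.5105


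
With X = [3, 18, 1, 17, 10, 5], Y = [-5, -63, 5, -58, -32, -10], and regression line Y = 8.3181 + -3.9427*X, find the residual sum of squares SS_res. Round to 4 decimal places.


For each point, residual = actual - predicted.
Residuals: [-1.4900, -0.3495, 0.6246, 0.7078, -0.8911, 1.3954].
Sum of squared residuals = 5.9746.

5.9746


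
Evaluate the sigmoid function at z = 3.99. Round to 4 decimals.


Compute exp(-3.9900) = 0.0185.
Sigmoid = 1 / (1 + 0.0185) = 1 / 1.0185 = 0.9818.

0.9818


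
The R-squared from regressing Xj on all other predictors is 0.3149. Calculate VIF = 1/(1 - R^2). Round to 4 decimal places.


Denominator: 1 - 0.3149 = 0.6851.
VIF = 1 / 0.6851 = 1.4596.

1.4596


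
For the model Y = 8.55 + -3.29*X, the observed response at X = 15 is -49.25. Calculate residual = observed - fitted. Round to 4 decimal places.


Predicted = 8.55 + -3.29 * 15 = -40.8000.
Residual = -49.25 - -40.8000 = -8.4500.

-8.4500


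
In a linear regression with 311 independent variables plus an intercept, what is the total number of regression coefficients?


Each predictor gets one coefficient, plus one intercept.
Total parameters = 311 + 1 = 312.

312


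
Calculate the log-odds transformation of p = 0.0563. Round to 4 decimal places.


Compute the odds: 0.0563/0.9437 = 0.0597.
Take the natural log: ln(0.0597) = -2.8191.

-2.8191


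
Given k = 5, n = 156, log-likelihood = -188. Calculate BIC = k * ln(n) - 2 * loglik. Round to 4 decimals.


k * ln(n) = 5 * ln(156) = 5 * 5.049856 = 25.249280.
-2 * loglik = -2 * (-188) = 376.
BIC = 25.249280 + 376 = 401.249280, which rounds to 401.2493.

401.2493


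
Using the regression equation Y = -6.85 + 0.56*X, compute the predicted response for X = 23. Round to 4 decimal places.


Predicted value:
Y = -6.85 + (0.56)(23) = -6.85 + 12.8800 = 6.0300.

6.0300


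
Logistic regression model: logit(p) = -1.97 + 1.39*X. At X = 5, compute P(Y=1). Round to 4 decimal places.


Linear predictor: z = -1.97 + 1.39 * 5 = 4.9800.
P = 1/(1 + exp(-4.9800)) = 1/(1 + 0.0069) = 0.9932.

0.9932


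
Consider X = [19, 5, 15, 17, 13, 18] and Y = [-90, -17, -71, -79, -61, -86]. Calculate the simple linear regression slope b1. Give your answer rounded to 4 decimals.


Calculate xbar = 14.5000, ybar = -67.3333.
S_xx = 131.5000, S_xy = -686.0000.
Using b1 = S_xy / S_xx = -686.0000 / 131.5000, we get b1 = -5.2167.

-5.2167


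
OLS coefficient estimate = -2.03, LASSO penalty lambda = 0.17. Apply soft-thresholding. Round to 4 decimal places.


Check: |-2.03| = 2.03 vs lambda = 0.17.
Since |beta| > lambda, coefficient = sign(beta)*(|beta| - lambda) = -1.8600.
Soft-thresholded coefficient = -1.8600.

-1.8600


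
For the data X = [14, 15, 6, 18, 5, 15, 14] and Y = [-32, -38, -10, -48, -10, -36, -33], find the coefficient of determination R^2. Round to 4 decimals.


After computing the OLS fit (b0=6.3618, b1=-2.8912):
SSres = 17.7029, SStot = 1235.7143.
R^2 = 1 - 17.7029/1235.7143 = 0.9857.

0.9857


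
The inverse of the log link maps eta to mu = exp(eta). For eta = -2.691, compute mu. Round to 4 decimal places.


Apply the inverse link:
mu = e^-2.691 = 0.0678.

0.0678


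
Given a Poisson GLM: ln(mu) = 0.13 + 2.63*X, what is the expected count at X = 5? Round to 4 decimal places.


eta = 0.13 + 2.63 * 5 = 13.2800.
mu = exp(13.2800) = 585370.3483.

585370.3483


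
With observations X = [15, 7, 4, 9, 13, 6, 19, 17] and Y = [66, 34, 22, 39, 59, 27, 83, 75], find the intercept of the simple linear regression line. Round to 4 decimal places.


First find the slope: b1 = 4.1768.
Means: xbar = 11.2500, ybar = 50.6250.
b0 = ybar - b1 * xbar = 50.6250 - 4.1768 * 11.2500 = 3.6358.

3.6358


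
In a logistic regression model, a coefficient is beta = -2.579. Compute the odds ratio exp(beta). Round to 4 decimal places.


The odds ratio is computed as:
OR = e^(-2.579) = 0.0758.

0.0758


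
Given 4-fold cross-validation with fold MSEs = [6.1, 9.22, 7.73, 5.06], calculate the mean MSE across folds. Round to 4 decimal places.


Total MSE across folds = 28.1100.
CV-MSE = 28.1100/4 = 7.0275.

7.0275


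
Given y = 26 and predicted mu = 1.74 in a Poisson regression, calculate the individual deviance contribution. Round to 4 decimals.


First: ln(26/1.74) = 2.704211.
Then: 26 * 2.704211 = 70.309486.
y - mu = 26 - 1.74 = 24.26.
D = 2(70.309486 - 24.26) = 92.098972, which rounds to 92.0990.

92.0990


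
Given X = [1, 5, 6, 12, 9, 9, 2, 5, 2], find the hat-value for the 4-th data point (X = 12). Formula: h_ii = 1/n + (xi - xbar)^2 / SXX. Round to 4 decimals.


Mean of X: xbar = 5.6667.
SXX = 112.0000.
For X = 12: h = 1/9 + (12 - 5.6667)^2/112.0000 = 0.4692.

0.4692


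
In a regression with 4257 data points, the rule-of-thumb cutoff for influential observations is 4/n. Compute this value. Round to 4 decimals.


Using the rule of thumb:
Threshold = 4 / 4257 = 0.0009.

0.0009


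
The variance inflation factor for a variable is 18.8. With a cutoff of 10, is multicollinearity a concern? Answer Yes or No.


Compare VIF = 18.8 to the threshold of 10.
18.8 >= 10, so the answer is Yes.

Yes


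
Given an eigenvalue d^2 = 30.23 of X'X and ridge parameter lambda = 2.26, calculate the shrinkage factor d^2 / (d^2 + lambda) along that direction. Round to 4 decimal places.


d^2 + lambda = 30.23 + 2.26 = 32.4900.
Shrinkage factor = 30.23/32.4900 = 0.9304.

0.9304


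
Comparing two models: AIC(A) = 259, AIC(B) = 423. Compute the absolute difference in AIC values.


|AIC_A - AIC_B| = |259 - 423| = 164.
Model A is preferred (lower AIC).

164


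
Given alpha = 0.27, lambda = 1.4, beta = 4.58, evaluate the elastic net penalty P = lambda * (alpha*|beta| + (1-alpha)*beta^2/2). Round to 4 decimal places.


alpha * |beta| = 0.27 * 4.58 = 1.2366.
(1-alpha) * beta^2/2 = 0.73 * 20.9764/2 = 7.6564.
Total = 1.4 * (1.2366 + 7.6564) = 12.4502.

12.4502


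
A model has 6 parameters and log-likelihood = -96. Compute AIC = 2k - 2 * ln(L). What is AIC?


AIC = 2*6 - 2*(-96).
= 12 + 192 = 204.

204


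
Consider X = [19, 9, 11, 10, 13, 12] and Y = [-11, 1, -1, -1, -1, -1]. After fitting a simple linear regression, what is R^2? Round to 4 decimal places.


The fitted line is Y = 11.9474 + -1.1579*X.
SSres = 8.4211, SStot = 93.3333.
R^2 = 1 - SSres/SStot = 0.9098.

0.9098


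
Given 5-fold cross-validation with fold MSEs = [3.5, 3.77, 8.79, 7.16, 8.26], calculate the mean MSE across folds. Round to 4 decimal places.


Sum of fold MSEs = 31.4800.
Average = 31.4800 / 5 = 6.2960.

6.2960


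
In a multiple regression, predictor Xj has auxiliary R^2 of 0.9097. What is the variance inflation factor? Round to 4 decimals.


Denominator: 1 - 0.9097 = 0.0903.
VIF = 1 / 0.0903 = 11.0742.

11.0742


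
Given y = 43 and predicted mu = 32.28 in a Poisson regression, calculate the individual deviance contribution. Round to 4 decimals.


y/mu = 43/32.28 = 1.332094 (approx.), and ln(43/32.28) = 0.286752.
y * ln(y/mu) = 43 * 0.286752 = 12.330336.
y - mu = 10.72.
D = 2 * (12.330336 - 10.72) = 3.220672, which rounds to 3.2207.

3.2207


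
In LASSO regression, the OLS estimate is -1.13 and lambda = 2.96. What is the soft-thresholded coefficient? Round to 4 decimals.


Check: |-1.13| = 1.13 vs lambda = 2.96.
Since |beta| <= lambda, the coefficient is set to 0.
Soft-thresholded coefficient = 0.0000.

0.0000


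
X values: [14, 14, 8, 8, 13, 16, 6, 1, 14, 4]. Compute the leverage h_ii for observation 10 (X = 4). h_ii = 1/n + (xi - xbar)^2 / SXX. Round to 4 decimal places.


Mean of X: xbar = 9.8000.
SXX = 233.6000.
For X = 4: h = 1/10 + (4 - 9.8000)^2/233.6000 = 0.2440.

0.2440


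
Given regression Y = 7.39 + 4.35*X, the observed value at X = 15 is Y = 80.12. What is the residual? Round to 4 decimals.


Fitted value at X = 15 is yhat = 7.39 + 4.35*15 = 72.6400.
Residual = 80.12 - 72.6400 = 7.4800.

7.4800


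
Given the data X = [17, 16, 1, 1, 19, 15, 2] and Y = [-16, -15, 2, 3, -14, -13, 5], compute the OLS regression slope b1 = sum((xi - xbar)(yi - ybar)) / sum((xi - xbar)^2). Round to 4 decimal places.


First compute the means: xbar = 10.1429, ybar = -6.8571.
Then S_xx = sum((xi - xbar)^2) = 416.8571.
S_xy = sum((xi - xbar)(yi - ybar)) = -471.1429.
b1 = S_xy / S_xx = -471.1429 / 416.8571 = -1.1302.

-1.1302
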